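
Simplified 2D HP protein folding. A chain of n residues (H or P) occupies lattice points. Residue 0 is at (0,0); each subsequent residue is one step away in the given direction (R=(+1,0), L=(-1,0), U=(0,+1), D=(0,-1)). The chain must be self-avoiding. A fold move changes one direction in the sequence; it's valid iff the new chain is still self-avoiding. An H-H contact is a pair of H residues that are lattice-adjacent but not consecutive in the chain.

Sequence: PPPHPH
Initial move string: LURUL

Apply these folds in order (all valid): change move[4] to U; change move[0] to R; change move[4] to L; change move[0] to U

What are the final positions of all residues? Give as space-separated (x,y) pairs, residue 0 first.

Initial moves: LURUL
Fold: move[4]->U => LURUU (positions: [(0, 0), (-1, 0), (-1, 1), (0, 1), (0, 2), (0, 3)])
Fold: move[0]->R => RURUU (positions: [(0, 0), (1, 0), (1, 1), (2, 1), (2, 2), (2, 3)])
Fold: move[4]->L => RURUL (positions: [(0, 0), (1, 0), (1, 1), (2, 1), (2, 2), (1, 2)])
Fold: move[0]->U => UURUL (positions: [(0, 0), (0, 1), (0, 2), (1, 2), (1, 3), (0, 3)])

Answer: (0,0) (0,1) (0,2) (1,2) (1,3) (0,3)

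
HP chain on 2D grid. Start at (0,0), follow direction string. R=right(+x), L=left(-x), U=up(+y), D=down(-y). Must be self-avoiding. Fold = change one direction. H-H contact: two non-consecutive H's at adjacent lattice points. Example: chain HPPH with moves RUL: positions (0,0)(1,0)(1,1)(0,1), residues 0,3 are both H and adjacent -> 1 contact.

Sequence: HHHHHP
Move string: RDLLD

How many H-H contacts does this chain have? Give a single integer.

Positions: [(0, 0), (1, 0), (1, -1), (0, -1), (-1, -1), (-1, -2)]
H-H contact: residue 0 @(0,0) - residue 3 @(0, -1)

Answer: 1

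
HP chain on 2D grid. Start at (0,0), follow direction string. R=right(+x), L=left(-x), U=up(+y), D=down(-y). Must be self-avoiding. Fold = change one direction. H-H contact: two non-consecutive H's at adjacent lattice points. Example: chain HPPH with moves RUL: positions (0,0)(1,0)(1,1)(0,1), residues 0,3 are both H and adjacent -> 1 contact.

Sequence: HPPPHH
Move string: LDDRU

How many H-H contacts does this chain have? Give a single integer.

Positions: [(0, 0), (-1, 0), (-1, -1), (-1, -2), (0, -2), (0, -1)]
H-H contact: residue 0 @(0,0) - residue 5 @(0, -1)

Answer: 1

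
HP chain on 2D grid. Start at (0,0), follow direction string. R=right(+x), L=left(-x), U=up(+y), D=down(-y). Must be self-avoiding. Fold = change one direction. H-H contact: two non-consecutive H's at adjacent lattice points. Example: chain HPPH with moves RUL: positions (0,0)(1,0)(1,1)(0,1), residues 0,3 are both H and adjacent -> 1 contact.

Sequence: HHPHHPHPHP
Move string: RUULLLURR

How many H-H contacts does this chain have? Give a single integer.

Positions: [(0, 0), (1, 0), (1, 1), (1, 2), (0, 2), (-1, 2), (-2, 2), (-2, 3), (-1, 3), (0, 3)]
No H-H contacts found.

Answer: 0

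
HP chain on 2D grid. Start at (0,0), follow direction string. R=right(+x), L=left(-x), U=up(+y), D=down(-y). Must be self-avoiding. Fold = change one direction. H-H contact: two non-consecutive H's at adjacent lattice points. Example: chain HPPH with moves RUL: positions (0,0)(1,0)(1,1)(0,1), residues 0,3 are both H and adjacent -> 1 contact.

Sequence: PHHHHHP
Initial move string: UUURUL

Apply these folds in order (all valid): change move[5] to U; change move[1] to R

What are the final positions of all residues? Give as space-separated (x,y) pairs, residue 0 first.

Initial moves: UUURUL
Fold: move[5]->U => UUURUU (positions: [(0, 0), (0, 1), (0, 2), (0, 3), (1, 3), (1, 4), (1, 5)])
Fold: move[1]->R => URURUU (positions: [(0, 0), (0, 1), (1, 1), (1, 2), (2, 2), (2, 3), (2, 4)])

Answer: (0,0) (0,1) (1,1) (1,2) (2,2) (2,3) (2,4)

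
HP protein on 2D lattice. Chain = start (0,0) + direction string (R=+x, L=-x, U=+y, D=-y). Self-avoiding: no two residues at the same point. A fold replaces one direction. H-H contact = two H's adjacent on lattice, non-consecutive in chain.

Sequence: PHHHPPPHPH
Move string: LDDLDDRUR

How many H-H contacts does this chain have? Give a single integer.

Positions: [(0, 0), (-1, 0), (-1, -1), (-1, -2), (-2, -2), (-2, -3), (-2, -4), (-1, -4), (-1, -3), (0, -3)]
No H-H contacts found.

Answer: 0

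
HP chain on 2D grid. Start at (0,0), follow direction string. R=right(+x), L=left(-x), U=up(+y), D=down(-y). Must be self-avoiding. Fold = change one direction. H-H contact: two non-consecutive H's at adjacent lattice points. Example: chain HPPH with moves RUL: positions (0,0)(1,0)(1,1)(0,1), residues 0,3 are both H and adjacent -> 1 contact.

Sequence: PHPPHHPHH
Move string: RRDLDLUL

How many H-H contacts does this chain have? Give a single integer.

Positions: [(0, 0), (1, 0), (2, 0), (2, -1), (1, -1), (1, -2), (0, -2), (0, -1), (-1, -1)]
H-H contact: residue 1 @(1,0) - residue 4 @(1, -1)
H-H contact: residue 4 @(1,-1) - residue 7 @(0, -1)

Answer: 2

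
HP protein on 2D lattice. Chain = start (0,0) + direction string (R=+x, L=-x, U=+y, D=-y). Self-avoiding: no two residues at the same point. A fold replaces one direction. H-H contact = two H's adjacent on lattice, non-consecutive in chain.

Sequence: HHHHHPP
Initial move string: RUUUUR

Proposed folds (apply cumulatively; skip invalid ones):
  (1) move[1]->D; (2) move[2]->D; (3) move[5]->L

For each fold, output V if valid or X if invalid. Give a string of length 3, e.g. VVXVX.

Answer: XXV

Derivation:
Initial: RUUUUR -> [(0, 0), (1, 0), (1, 1), (1, 2), (1, 3), (1, 4), (2, 4)]
Fold 1: move[1]->D => RDUUUR INVALID (collision), skipped
Fold 2: move[2]->D => RUDUUR INVALID (collision), skipped
Fold 3: move[5]->L => RUUUUL VALID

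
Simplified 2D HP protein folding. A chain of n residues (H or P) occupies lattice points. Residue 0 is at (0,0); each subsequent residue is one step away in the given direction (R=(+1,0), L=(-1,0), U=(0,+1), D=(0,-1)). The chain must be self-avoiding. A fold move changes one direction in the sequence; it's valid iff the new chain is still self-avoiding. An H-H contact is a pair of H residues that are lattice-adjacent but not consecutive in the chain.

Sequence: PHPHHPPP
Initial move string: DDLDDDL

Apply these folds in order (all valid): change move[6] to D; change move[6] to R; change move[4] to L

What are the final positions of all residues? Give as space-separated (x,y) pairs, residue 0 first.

Answer: (0,0) (0,-1) (0,-2) (-1,-2) (-1,-3) (-2,-3) (-2,-4) (-1,-4)

Derivation:
Initial moves: DDLDDDL
Fold: move[6]->D => DDLDDDD (positions: [(0, 0), (0, -1), (0, -2), (-1, -2), (-1, -3), (-1, -4), (-1, -5), (-1, -6)])
Fold: move[6]->R => DDLDDDR (positions: [(0, 0), (0, -1), (0, -2), (-1, -2), (-1, -3), (-1, -4), (-1, -5), (0, -5)])
Fold: move[4]->L => DDLDLDR (positions: [(0, 0), (0, -1), (0, -2), (-1, -2), (-1, -3), (-2, -3), (-2, -4), (-1, -4)])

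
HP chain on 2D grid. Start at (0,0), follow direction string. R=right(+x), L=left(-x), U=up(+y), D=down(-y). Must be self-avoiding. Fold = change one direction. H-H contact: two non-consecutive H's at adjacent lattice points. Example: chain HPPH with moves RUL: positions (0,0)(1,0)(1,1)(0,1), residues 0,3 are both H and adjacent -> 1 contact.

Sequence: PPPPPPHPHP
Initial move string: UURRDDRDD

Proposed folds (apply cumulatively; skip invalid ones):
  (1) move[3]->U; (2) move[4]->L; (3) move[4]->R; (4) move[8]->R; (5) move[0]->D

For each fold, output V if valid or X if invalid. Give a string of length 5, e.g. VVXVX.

Answer: XXVVX

Derivation:
Initial: UURRDDRDD -> [(0, 0), (0, 1), (0, 2), (1, 2), (2, 2), (2, 1), (2, 0), (3, 0), (3, -1), (3, -2)]
Fold 1: move[3]->U => UURUDDRDD INVALID (collision), skipped
Fold 2: move[4]->L => UURRLDRDD INVALID (collision), skipped
Fold 3: move[4]->R => UURRRDRDD VALID
Fold 4: move[8]->R => UURRRDRDR VALID
Fold 5: move[0]->D => DURRRDRDR INVALID (collision), skipped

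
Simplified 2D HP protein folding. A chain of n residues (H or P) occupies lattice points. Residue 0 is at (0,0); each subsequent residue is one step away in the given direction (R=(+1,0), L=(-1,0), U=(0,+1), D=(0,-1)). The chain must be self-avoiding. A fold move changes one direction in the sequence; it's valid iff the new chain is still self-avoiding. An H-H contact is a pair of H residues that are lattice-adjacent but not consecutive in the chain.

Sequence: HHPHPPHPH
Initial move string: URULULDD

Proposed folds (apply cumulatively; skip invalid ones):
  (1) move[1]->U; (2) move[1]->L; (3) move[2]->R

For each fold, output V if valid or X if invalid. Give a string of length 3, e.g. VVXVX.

Initial: URULULDD -> [(0, 0), (0, 1), (1, 1), (1, 2), (0, 2), (0, 3), (-1, 3), (-1, 2), (-1, 1)]
Fold 1: move[1]->U => UUULULDD VALID
Fold 2: move[1]->L => ULULULDD VALID
Fold 3: move[2]->R => ULRLULDD INVALID (collision), skipped

Answer: VVX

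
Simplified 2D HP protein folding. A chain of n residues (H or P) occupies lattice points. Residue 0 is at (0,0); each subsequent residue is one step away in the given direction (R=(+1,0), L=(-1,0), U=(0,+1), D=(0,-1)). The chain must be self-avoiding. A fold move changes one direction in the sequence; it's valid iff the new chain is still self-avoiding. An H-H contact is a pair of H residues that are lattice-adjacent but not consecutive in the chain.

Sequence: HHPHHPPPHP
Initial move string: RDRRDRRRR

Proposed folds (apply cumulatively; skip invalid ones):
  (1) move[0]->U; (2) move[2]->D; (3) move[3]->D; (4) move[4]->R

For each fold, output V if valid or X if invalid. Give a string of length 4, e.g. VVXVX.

Initial: RDRRDRRRR -> [(0, 0), (1, 0), (1, -1), (2, -1), (3, -1), (3, -2), (4, -2), (5, -2), (6, -2), (7, -2)]
Fold 1: move[0]->U => UDRRDRRRR INVALID (collision), skipped
Fold 2: move[2]->D => RDDRDRRRR VALID
Fold 3: move[3]->D => RDDDDRRRR VALID
Fold 4: move[4]->R => RDDDRRRRR VALID

Answer: XVVV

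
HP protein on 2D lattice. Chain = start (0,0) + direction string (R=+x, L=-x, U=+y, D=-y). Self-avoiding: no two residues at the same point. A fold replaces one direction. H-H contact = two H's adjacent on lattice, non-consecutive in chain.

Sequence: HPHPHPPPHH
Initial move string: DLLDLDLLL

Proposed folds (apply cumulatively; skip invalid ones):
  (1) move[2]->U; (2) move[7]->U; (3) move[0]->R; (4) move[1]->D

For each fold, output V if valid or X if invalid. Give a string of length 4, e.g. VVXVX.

Answer: XVXV

Derivation:
Initial: DLLDLDLLL -> [(0, 0), (0, -1), (-1, -1), (-2, -1), (-2, -2), (-3, -2), (-3, -3), (-4, -3), (-5, -3), (-6, -3)]
Fold 1: move[2]->U => DLUDLDLLL INVALID (collision), skipped
Fold 2: move[7]->U => DLLDLDLUL VALID
Fold 3: move[0]->R => RLLDLDLUL INVALID (collision), skipped
Fold 4: move[1]->D => DDLDLDLUL VALID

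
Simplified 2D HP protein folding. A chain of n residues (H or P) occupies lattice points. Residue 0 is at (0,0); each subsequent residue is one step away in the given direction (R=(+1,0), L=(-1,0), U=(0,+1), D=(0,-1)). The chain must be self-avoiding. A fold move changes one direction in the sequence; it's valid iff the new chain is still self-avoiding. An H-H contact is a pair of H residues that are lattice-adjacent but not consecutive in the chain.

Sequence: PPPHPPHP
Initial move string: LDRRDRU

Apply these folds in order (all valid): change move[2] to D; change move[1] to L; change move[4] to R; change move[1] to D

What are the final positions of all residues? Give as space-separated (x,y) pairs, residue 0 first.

Answer: (0,0) (-1,0) (-1,-1) (-1,-2) (0,-2) (1,-2) (2,-2) (2,-1)

Derivation:
Initial moves: LDRRDRU
Fold: move[2]->D => LDDRDRU (positions: [(0, 0), (-1, 0), (-1, -1), (-1, -2), (0, -2), (0, -3), (1, -3), (1, -2)])
Fold: move[1]->L => LLDRDRU (positions: [(0, 0), (-1, 0), (-2, 0), (-2, -1), (-1, -1), (-1, -2), (0, -2), (0, -1)])
Fold: move[4]->R => LLDRRRU (positions: [(0, 0), (-1, 0), (-2, 0), (-2, -1), (-1, -1), (0, -1), (1, -1), (1, 0)])
Fold: move[1]->D => LDDRRRU (positions: [(0, 0), (-1, 0), (-1, -1), (-1, -2), (0, -2), (1, -2), (2, -2), (2, -1)])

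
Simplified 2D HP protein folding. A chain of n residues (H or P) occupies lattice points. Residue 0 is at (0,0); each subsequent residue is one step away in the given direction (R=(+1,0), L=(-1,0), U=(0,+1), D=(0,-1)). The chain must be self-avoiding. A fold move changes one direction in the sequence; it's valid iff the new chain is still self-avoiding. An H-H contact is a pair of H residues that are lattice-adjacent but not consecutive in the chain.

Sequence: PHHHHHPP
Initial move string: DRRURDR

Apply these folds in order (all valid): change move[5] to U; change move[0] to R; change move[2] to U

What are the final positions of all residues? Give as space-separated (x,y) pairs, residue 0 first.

Initial moves: DRRURDR
Fold: move[5]->U => DRRURUR (positions: [(0, 0), (0, -1), (1, -1), (2, -1), (2, 0), (3, 0), (3, 1), (4, 1)])
Fold: move[0]->R => RRRURUR (positions: [(0, 0), (1, 0), (2, 0), (3, 0), (3, 1), (4, 1), (4, 2), (5, 2)])
Fold: move[2]->U => RRUURUR (positions: [(0, 0), (1, 0), (2, 0), (2, 1), (2, 2), (3, 2), (3, 3), (4, 3)])

Answer: (0,0) (1,0) (2,0) (2,1) (2,2) (3,2) (3,3) (4,3)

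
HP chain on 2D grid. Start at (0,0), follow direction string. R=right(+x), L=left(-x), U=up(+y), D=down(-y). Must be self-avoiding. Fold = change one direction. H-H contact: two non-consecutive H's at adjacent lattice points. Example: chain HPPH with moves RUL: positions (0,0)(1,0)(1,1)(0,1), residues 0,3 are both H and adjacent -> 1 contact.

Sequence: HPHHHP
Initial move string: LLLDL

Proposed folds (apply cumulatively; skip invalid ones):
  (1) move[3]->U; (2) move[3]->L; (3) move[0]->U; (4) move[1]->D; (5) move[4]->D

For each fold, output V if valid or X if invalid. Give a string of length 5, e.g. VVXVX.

Initial: LLLDL -> [(0, 0), (-1, 0), (-2, 0), (-3, 0), (-3, -1), (-4, -1)]
Fold 1: move[3]->U => LLLUL VALID
Fold 2: move[3]->L => LLLLL VALID
Fold 3: move[0]->U => ULLLL VALID
Fold 4: move[1]->D => UDLLL INVALID (collision), skipped
Fold 5: move[4]->D => ULLLD VALID

Answer: VVVXV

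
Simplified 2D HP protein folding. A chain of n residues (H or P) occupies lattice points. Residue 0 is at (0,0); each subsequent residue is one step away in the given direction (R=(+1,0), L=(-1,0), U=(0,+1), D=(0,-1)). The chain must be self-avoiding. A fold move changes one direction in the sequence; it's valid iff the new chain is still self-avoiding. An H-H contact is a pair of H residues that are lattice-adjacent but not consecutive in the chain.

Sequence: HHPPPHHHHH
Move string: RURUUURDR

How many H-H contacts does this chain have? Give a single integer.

Answer: 1

Derivation:
Positions: [(0, 0), (1, 0), (1, 1), (2, 1), (2, 2), (2, 3), (2, 4), (3, 4), (3, 3), (4, 3)]
H-H contact: residue 5 @(2,3) - residue 8 @(3, 3)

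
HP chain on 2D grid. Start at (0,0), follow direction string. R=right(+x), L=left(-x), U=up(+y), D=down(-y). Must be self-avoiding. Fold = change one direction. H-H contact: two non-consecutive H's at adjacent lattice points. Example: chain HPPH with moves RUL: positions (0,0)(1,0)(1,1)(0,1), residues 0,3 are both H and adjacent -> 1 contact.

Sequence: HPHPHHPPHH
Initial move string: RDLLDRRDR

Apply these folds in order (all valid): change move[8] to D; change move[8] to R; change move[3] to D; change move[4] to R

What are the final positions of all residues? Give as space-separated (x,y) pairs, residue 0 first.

Answer: (0,0) (1,0) (1,-1) (0,-1) (0,-2) (1,-2) (2,-2) (3,-2) (3,-3) (4,-3)

Derivation:
Initial moves: RDLLDRRDR
Fold: move[8]->D => RDLLDRRDD (positions: [(0, 0), (1, 0), (1, -1), (0, -1), (-1, -1), (-1, -2), (0, -2), (1, -2), (1, -3), (1, -4)])
Fold: move[8]->R => RDLLDRRDR (positions: [(0, 0), (1, 0), (1, -1), (0, -1), (-1, -1), (-1, -2), (0, -2), (1, -2), (1, -3), (2, -3)])
Fold: move[3]->D => RDLDDRRDR (positions: [(0, 0), (1, 0), (1, -1), (0, -1), (0, -2), (0, -3), (1, -3), (2, -3), (2, -4), (3, -4)])
Fold: move[4]->R => RDLDRRRDR (positions: [(0, 0), (1, 0), (1, -1), (0, -1), (0, -2), (1, -2), (2, -2), (3, -2), (3, -3), (4, -3)])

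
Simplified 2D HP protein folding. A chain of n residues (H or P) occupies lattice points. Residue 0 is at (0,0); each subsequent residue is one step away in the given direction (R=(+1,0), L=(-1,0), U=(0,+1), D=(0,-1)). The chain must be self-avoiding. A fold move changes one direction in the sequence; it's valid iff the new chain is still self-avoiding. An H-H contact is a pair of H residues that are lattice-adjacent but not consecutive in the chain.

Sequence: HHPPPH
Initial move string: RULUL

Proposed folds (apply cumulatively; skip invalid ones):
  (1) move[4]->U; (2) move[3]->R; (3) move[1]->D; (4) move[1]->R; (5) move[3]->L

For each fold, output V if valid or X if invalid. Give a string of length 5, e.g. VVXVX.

Answer: VXXXV

Derivation:
Initial: RULUL -> [(0, 0), (1, 0), (1, 1), (0, 1), (0, 2), (-1, 2)]
Fold 1: move[4]->U => RULUU VALID
Fold 2: move[3]->R => RULRU INVALID (collision), skipped
Fold 3: move[1]->D => RDLUU INVALID (collision), skipped
Fold 4: move[1]->R => RRLUU INVALID (collision), skipped
Fold 5: move[3]->L => RULLU VALID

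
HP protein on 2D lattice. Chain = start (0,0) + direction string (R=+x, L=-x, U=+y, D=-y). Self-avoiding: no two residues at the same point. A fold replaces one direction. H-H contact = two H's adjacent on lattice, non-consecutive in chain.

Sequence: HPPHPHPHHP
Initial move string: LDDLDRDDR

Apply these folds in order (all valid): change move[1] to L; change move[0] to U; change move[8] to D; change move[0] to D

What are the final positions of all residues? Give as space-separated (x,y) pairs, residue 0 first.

Initial moves: LDDLDRDDR
Fold: move[1]->L => LLDLDRDDR (positions: [(0, 0), (-1, 0), (-2, 0), (-2, -1), (-3, -1), (-3, -2), (-2, -2), (-2, -3), (-2, -4), (-1, -4)])
Fold: move[0]->U => ULDLDRDDR (positions: [(0, 0), (0, 1), (-1, 1), (-1, 0), (-2, 0), (-2, -1), (-1, -1), (-1, -2), (-1, -3), (0, -3)])
Fold: move[8]->D => ULDLDRDDD (positions: [(0, 0), (0, 1), (-1, 1), (-1, 0), (-2, 0), (-2, -1), (-1, -1), (-1, -2), (-1, -3), (-1, -4)])
Fold: move[0]->D => DLDLDRDDD (positions: [(0, 0), (0, -1), (-1, -1), (-1, -2), (-2, -2), (-2, -3), (-1, -3), (-1, -4), (-1, -5), (-1, -6)])

Answer: (0,0) (0,-1) (-1,-1) (-1,-2) (-2,-2) (-2,-3) (-1,-3) (-1,-4) (-1,-5) (-1,-6)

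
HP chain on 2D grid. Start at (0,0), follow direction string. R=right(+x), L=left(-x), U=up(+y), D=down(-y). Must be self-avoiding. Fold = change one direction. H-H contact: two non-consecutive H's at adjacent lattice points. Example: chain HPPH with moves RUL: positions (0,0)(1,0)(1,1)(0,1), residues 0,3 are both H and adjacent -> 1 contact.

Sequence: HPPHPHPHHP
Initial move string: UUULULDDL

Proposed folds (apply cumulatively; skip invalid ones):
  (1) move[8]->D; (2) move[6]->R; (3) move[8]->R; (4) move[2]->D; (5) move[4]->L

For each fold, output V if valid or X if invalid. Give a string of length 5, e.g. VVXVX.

Answer: VXVXV

Derivation:
Initial: UUULULDDL -> [(0, 0), (0, 1), (0, 2), (0, 3), (-1, 3), (-1, 4), (-2, 4), (-2, 3), (-2, 2), (-3, 2)]
Fold 1: move[8]->D => UUULULDDD VALID
Fold 2: move[6]->R => UUULULRDD INVALID (collision), skipped
Fold 3: move[8]->R => UUULULDDR VALID
Fold 4: move[2]->D => UUDLULDDR INVALID (collision), skipped
Fold 5: move[4]->L => UUULLLDDR VALID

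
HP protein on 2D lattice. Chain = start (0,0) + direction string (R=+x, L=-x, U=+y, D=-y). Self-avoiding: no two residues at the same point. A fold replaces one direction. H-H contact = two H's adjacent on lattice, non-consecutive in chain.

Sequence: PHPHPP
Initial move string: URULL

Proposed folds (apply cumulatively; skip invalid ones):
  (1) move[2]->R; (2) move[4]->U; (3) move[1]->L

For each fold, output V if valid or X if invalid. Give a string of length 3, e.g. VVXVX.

Initial: URULL -> [(0, 0), (0, 1), (1, 1), (1, 2), (0, 2), (-1, 2)]
Fold 1: move[2]->R => URRLL INVALID (collision), skipped
Fold 2: move[4]->U => URULU VALID
Fold 3: move[1]->L => ULULU VALID

Answer: XVV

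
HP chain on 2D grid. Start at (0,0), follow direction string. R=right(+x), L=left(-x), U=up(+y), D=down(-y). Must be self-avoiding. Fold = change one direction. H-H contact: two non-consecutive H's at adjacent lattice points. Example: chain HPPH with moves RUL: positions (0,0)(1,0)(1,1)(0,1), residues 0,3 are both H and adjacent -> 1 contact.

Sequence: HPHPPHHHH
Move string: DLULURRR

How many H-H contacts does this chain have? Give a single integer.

Answer: 1

Derivation:
Positions: [(0, 0), (0, -1), (-1, -1), (-1, 0), (-2, 0), (-2, 1), (-1, 1), (0, 1), (1, 1)]
H-H contact: residue 0 @(0,0) - residue 7 @(0, 1)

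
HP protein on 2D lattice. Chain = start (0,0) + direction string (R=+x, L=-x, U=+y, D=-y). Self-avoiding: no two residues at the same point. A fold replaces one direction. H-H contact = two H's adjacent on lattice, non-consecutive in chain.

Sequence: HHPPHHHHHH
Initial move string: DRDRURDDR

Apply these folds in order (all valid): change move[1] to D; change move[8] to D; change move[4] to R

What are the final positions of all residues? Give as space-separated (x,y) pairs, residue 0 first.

Initial moves: DRDRURDDR
Fold: move[1]->D => DDDRURDDR (positions: [(0, 0), (0, -1), (0, -2), (0, -3), (1, -3), (1, -2), (2, -2), (2, -3), (2, -4), (3, -4)])
Fold: move[8]->D => DDDRURDDD (positions: [(0, 0), (0, -1), (0, -2), (0, -3), (1, -3), (1, -2), (2, -2), (2, -3), (2, -4), (2, -5)])
Fold: move[4]->R => DDDRRRDDD (positions: [(0, 0), (0, -1), (0, -2), (0, -3), (1, -3), (2, -3), (3, -3), (3, -4), (3, -5), (3, -6)])

Answer: (0,0) (0,-1) (0,-2) (0,-3) (1,-3) (2,-3) (3,-3) (3,-4) (3,-5) (3,-6)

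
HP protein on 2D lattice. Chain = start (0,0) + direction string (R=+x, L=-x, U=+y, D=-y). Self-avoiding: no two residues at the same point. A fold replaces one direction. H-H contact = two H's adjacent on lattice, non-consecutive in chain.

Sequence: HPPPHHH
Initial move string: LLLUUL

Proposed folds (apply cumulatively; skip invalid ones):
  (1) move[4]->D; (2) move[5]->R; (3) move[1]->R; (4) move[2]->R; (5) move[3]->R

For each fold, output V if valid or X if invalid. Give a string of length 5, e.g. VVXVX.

Initial: LLLUUL -> [(0, 0), (-1, 0), (-2, 0), (-3, 0), (-3, 1), (-3, 2), (-4, 2)]
Fold 1: move[4]->D => LLLUDL INVALID (collision), skipped
Fold 2: move[5]->R => LLLUUR VALID
Fold 3: move[1]->R => LRLUUR INVALID (collision), skipped
Fold 4: move[2]->R => LLRUUR INVALID (collision), skipped
Fold 5: move[3]->R => LLLRUR INVALID (collision), skipped

Answer: XVXXX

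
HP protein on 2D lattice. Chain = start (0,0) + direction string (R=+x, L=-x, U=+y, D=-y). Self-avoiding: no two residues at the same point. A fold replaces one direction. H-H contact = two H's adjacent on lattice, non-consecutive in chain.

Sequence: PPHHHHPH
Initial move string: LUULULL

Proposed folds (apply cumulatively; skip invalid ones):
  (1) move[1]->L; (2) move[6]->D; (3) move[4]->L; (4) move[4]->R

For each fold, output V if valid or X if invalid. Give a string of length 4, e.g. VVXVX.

Initial: LUULULL -> [(0, 0), (-1, 0), (-1, 1), (-1, 2), (-2, 2), (-2, 3), (-3, 3), (-4, 3)]
Fold 1: move[1]->L => LLULULL VALID
Fold 2: move[6]->D => LLULULD VALID
Fold 3: move[4]->L => LLULLLD VALID
Fold 4: move[4]->R => LLULRLD INVALID (collision), skipped

Answer: VVVX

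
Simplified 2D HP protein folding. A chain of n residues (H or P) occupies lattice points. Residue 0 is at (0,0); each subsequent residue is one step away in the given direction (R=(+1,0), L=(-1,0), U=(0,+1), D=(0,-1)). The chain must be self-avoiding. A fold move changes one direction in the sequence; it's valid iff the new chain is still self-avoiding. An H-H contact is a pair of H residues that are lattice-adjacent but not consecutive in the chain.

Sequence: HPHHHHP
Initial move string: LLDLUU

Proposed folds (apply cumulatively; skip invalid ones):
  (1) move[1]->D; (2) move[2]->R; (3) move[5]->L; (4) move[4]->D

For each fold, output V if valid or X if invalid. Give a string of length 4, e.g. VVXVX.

Initial: LLDLUU -> [(0, 0), (-1, 0), (-2, 0), (-2, -1), (-3, -1), (-3, 0), (-3, 1)]
Fold 1: move[1]->D => LDDLUU VALID
Fold 2: move[2]->R => LDRLUU INVALID (collision), skipped
Fold 3: move[5]->L => LDDLUL VALID
Fold 4: move[4]->D => LDDLDL VALID

Answer: VXVV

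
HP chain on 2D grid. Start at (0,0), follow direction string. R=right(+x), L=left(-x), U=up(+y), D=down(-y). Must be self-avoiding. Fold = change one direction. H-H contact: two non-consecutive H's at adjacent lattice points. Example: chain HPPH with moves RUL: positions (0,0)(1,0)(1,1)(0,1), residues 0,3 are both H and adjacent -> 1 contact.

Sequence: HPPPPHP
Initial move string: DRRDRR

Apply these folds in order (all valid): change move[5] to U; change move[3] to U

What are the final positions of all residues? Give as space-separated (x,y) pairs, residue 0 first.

Answer: (0,0) (0,-1) (1,-1) (2,-1) (2,0) (3,0) (3,1)

Derivation:
Initial moves: DRRDRR
Fold: move[5]->U => DRRDRU (positions: [(0, 0), (0, -1), (1, -1), (2, -1), (2, -2), (3, -2), (3, -1)])
Fold: move[3]->U => DRRURU (positions: [(0, 0), (0, -1), (1, -1), (2, -1), (2, 0), (3, 0), (3, 1)])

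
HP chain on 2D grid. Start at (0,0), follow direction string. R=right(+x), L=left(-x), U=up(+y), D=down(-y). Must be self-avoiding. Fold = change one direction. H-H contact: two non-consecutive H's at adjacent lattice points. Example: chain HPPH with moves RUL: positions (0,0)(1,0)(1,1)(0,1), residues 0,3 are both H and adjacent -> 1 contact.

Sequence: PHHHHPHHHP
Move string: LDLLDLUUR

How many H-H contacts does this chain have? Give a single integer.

Positions: [(0, 0), (-1, 0), (-1, -1), (-2, -1), (-3, -1), (-3, -2), (-4, -2), (-4, -1), (-4, 0), (-3, 0)]
H-H contact: residue 4 @(-3,-1) - residue 7 @(-4, -1)

Answer: 1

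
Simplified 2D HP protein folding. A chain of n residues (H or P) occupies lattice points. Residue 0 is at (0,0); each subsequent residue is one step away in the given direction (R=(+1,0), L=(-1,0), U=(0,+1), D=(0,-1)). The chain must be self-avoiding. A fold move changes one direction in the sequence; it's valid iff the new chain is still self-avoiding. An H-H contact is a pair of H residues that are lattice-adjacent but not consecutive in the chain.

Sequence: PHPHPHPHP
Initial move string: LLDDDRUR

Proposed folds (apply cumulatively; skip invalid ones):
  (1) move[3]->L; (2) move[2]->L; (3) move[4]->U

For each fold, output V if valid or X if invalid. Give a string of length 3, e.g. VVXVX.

Initial: LLDDDRUR -> [(0, 0), (-1, 0), (-2, 0), (-2, -1), (-2, -2), (-2, -3), (-1, -3), (-1, -2), (0, -2)]
Fold 1: move[3]->L => LLDLDRUR INVALID (collision), skipped
Fold 2: move[2]->L => LLLDDRUR VALID
Fold 3: move[4]->U => LLLDURUR INVALID (collision), skipped

Answer: XVX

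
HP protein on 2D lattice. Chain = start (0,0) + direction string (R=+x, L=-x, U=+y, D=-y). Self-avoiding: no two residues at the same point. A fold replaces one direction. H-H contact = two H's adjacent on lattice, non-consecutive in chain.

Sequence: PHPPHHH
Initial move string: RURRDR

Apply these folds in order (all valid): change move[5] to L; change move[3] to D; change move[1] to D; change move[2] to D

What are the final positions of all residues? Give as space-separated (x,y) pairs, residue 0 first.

Answer: (0,0) (1,0) (1,-1) (1,-2) (1,-3) (1,-4) (0,-4)

Derivation:
Initial moves: RURRDR
Fold: move[5]->L => RURRDL (positions: [(0, 0), (1, 0), (1, 1), (2, 1), (3, 1), (3, 0), (2, 0)])
Fold: move[3]->D => RURDDL (positions: [(0, 0), (1, 0), (1, 1), (2, 1), (2, 0), (2, -1), (1, -1)])
Fold: move[1]->D => RDRDDL (positions: [(0, 0), (1, 0), (1, -1), (2, -1), (2, -2), (2, -3), (1, -3)])
Fold: move[2]->D => RDDDDL (positions: [(0, 0), (1, 0), (1, -1), (1, -2), (1, -3), (1, -4), (0, -4)])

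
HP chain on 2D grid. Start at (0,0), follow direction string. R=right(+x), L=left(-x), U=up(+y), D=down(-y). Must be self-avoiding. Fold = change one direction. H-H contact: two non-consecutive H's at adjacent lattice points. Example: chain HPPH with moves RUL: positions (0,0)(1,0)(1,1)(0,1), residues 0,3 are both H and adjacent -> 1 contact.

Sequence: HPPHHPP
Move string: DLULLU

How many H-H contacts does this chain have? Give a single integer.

Answer: 1

Derivation:
Positions: [(0, 0), (0, -1), (-1, -1), (-1, 0), (-2, 0), (-3, 0), (-3, 1)]
H-H contact: residue 0 @(0,0) - residue 3 @(-1, 0)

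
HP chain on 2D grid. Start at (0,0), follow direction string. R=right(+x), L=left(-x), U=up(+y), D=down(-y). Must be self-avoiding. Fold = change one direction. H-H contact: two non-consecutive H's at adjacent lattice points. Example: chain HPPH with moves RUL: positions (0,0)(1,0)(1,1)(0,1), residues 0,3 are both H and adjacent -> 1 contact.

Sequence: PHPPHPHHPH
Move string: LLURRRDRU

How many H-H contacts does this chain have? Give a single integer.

Answer: 2

Derivation:
Positions: [(0, 0), (-1, 0), (-2, 0), (-2, 1), (-1, 1), (0, 1), (1, 1), (1, 0), (2, 0), (2, 1)]
H-H contact: residue 1 @(-1,0) - residue 4 @(-1, 1)
H-H contact: residue 6 @(1,1) - residue 9 @(2, 1)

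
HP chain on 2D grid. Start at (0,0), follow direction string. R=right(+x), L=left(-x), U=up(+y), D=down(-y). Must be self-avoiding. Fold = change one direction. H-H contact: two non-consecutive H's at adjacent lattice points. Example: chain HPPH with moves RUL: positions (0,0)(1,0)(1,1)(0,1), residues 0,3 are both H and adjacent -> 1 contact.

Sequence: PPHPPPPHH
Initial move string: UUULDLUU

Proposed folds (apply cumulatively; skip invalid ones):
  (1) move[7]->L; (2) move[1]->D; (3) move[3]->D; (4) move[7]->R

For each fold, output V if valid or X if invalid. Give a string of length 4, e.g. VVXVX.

Answer: VXXX

Derivation:
Initial: UUULDLUU -> [(0, 0), (0, 1), (0, 2), (0, 3), (-1, 3), (-1, 2), (-2, 2), (-2, 3), (-2, 4)]
Fold 1: move[7]->L => UUULDLUL VALID
Fold 2: move[1]->D => UDULDLUL INVALID (collision), skipped
Fold 3: move[3]->D => UUUDDLUL INVALID (collision), skipped
Fold 4: move[7]->R => UUULDLUR INVALID (collision), skipped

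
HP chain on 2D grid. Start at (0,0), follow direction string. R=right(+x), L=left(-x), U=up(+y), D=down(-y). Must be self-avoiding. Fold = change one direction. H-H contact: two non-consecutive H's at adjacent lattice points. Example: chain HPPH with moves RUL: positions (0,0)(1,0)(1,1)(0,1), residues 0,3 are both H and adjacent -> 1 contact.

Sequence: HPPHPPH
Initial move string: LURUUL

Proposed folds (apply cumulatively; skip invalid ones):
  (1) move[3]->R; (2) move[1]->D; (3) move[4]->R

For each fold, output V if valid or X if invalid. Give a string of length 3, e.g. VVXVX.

Initial: LURUUL -> [(0, 0), (-1, 0), (-1, 1), (0, 1), (0, 2), (0, 3), (-1, 3)]
Fold 1: move[3]->R => LURRUL VALID
Fold 2: move[1]->D => LDRRUL INVALID (collision), skipped
Fold 3: move[4]->R => LURRRL INVALID (collision), skipped

Answer: VXX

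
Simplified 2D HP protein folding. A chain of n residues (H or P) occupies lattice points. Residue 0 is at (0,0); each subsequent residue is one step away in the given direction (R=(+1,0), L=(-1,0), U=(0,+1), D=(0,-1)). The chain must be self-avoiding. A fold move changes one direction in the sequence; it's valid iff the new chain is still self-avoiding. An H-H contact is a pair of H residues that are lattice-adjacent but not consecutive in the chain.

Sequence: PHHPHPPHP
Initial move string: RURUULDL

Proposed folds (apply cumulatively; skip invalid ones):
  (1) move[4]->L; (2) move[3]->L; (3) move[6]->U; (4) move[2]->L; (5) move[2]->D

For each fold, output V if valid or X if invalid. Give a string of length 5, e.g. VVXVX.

Initial: RURUULDL -> [(0, 0), (1, 0), (1, 1), (2, 1), (2, 2), (2, 3), (1, 3), (1, 2), (0, 2)]
Fold 1: move[4]->L => RURULLDL VALID
Fold 2: move[3]->L => RURLLLDL INVALID (collision), skipped
Fold 3: move[6]->U => RURULLUL VALID
Fold 4: move[2]->L => RULULLUL VALID
Fold 5: move[2]->D => RUDULLUL INVALID (collision), skipped

Answer: VXVVX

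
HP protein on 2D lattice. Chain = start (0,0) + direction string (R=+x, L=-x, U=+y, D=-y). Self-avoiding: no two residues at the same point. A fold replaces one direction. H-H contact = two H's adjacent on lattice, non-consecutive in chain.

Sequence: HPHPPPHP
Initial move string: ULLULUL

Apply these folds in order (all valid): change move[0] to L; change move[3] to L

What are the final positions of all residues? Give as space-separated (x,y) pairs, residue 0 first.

Initial moves: ULLULUL
Fold: move[0]->L => LLLULUL (positions: [(0, 0), (-1, 0), (-2, 0), (-3, 0), (-3, 1), (-4, 1), (-4, 2), (-5, 2)])
Fold: move[3]->L => LLLLLUL (positions: [(0, 0), (-1, 0), (-2, 0), (-3, 0), (-4, 0), (-5, 0), (-5, 1), (-6, 1)])

Answer: (0,0) (-1,0) (-2,0) (-3,0) (-4,0) (-5,0) (-5,1) (-6,1)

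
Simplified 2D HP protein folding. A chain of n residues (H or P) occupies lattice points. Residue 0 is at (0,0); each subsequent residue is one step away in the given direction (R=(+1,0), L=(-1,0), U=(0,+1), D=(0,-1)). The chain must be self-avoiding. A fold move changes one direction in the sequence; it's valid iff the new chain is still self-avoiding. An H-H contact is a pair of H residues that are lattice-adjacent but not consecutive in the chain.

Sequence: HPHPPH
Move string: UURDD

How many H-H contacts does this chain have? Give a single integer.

Positions: [(0, 0), (0, 1), (0, 2), (1, 2), (1, 1), (1, 0)]
H-H contact: residue 0 @(0,0) - residue 5 @(1, 0)

Answer: 1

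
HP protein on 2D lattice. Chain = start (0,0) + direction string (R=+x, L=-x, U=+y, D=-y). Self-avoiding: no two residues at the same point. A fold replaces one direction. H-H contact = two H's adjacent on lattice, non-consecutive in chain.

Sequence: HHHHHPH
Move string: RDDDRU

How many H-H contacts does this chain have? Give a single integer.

Positions: [(0, 0), (1, 0), (1, -1), (1, -2), (1, -3), (2, -3), (2, -2)]
H-H contact: residue 3 @(1,-2) - residue 6 @(2, -2)

Answer: 1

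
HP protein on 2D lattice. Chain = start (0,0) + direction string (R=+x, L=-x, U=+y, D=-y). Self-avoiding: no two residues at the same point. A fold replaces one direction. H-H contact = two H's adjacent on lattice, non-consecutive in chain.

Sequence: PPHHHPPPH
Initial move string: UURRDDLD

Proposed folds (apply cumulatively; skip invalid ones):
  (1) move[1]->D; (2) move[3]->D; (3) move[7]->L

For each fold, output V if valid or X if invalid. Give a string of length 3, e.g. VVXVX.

Answer: XVV

Derivation:
Initial: UURRDDLD -> [(0, 0), (0, 1), (0, 2), (1, 2), (2, 2), (2, 1), (2, 0), (1, 0), (1, -1)]
Fold 1: move[1]->D => UDRRDDLD INVALID (collision), skipped
Fold 2: move[3]->D => UURDDDLD VALID
Fold 3: move[7]->L => UURDDDLL VALID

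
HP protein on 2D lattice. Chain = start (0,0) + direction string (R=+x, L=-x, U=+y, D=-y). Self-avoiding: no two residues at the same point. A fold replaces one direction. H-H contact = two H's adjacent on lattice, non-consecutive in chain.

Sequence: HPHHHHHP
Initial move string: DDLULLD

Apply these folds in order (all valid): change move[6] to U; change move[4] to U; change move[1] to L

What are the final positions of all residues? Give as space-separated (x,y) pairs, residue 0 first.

Answer: (0,0) (0,-1) (-1,-1) (-2,-1) (-2,0) (-2,1) (-3,1) (-3,2)

Derivation:
Initial moves: DDLULLD
Fold: move[6]->U => DDLULLU (positions: [(0, 0), (0, -1), (0, -2), (-1, -2), (-1, -1), (-2, -1), (-3, -1), (-3, 0)])
Fold: move[4]->U => DDLUULU (positions: [(0, 0), (0, -1), (0, -2), (-1, -2), (-1, -1), (-1, 0), (-2, 0), (-2, 1)])
Fold: move[1]->L => DLLUULU (positions: [(0, 0), (0, -1), (-1, -1), (-2, -1), (-2, 0), (-2, 1), (-3, 1), (-3, 2)])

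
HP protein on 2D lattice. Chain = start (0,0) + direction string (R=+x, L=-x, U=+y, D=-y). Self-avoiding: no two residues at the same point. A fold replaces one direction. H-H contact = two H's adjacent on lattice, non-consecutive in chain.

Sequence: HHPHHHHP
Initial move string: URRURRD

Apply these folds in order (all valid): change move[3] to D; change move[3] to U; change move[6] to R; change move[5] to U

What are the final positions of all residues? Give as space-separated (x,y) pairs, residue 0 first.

Answer: (0,0) (0,1) (1,1) (2,1) (2,2) (3,2) (3,3) (4,3)

Derivation:
Initial moves: URRURRD
Fold: move[3]->D => URRDRRD (positions: [(0, 0), (0, 1), (1, 1), (2, 1), (2, 0), (3, 0), (4, 0), (4, -1)])
Fold: move[3]->U => URRURRD (positions: [(0, 0), (0, 1), (1, 1), (2, 1), (2, 2), (3, 2), (4, 2), (4, 1)])
Fold: move[6]->R => URRURRR (positions: [(0, 0), (0, 1), (1, 1), (2, 1), (2, 2), (3, 2), (4, 2), (5, 2)])
Fold: move[5]->U => URRURUR (positions: [(0, 0), (0, 1), (1, 1), (2, 1), (2, 2), (3, 2), (3, 3), (4, 3)])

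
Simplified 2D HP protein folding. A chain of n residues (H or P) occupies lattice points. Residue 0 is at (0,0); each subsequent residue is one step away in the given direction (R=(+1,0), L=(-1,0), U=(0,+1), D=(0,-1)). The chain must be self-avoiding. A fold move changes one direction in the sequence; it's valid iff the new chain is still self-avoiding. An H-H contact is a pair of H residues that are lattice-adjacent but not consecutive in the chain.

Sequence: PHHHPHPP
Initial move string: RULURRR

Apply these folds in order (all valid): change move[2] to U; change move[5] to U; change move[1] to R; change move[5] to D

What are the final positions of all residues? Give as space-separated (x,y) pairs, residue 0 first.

Answer: (0,0) (1,0) (2,0) (2,1) (2,2) (3,2) (3,1) (4,1)

Derivation:
Initial moves: RULURRR
Fold: move[2]->U => RUUURRR (positions: [(0, 0), (1, 0), (1, 1), (1, 2), (1, 3), (2, 3), (3, 3), (4, 3)])
Fold: move[5]->U => RUUURUR (positions: [(0, 0), (1, 0), (1, 1), (1, 2), (1, 3), (2, 3), (2, 4), (3, 4)])
Fold: move[1]->R => RRUURUR (positions: [(0, 0), (1, 0), (2, 0), (2, 1), (2, 2), (3, 2), (3, 3), (4, 3)])
Fold: move[5]->D => RRUURDR (positions: [(0, 0), (1, 0), (2, 0), (2, 1), (2, 2), (3, 2), (3, 1), (4, 1)])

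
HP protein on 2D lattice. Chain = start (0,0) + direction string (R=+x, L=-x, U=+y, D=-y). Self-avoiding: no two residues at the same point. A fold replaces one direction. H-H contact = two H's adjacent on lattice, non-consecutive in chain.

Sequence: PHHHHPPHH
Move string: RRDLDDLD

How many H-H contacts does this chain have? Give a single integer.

Positions: [(0, 0), (1, 0), (2, 0), (2, -1), (1, -1), (1, -2), (1, -3), (0, -3), (0, -4)]
H-H contact: residue 1 @(1,0) - residue 4 @(1, -1)

Answer: 1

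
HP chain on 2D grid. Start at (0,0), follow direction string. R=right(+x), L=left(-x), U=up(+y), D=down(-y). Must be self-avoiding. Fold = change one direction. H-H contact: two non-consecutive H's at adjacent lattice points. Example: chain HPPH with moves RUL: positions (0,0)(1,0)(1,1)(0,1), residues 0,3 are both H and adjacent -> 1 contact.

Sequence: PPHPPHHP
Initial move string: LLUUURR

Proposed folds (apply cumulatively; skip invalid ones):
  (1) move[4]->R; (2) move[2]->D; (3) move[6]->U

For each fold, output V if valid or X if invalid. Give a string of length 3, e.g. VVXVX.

Initial: LLUUURR -> [(0, 0), (-1, 0), (-2, 0), (-2, 1), (-2, 2), (-2, 3), (-1, 3), (0, 3)]
Fold 1: move[4]->R => LLUURRR VALID
Fold 2: move[2]->D => LLDURRR INVALID (collision), skipped
Fold 3: move[6]->U => LLUURRU VALID

Answer: VXV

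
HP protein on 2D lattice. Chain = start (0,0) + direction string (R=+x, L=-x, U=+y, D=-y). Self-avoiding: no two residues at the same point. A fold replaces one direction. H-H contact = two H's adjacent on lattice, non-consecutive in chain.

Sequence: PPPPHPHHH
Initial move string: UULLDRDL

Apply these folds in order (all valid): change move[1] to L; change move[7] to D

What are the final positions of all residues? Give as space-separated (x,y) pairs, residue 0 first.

Initial moves: UULLDRDL
Fold: move[1]->L => ULLLDRDL (positions: [(0, 0), (0, 1), (-1, 1), (-2, 1), (-3, 1), (-3, 0), (-2, 0), (-2, -1), (-3, -1)])
Fold: move[7]->D => ULLLDRDD (positions: [(0, 0), (0, 1), (-1, 1), (-2, 1), (-3, 1), (-3, 0), (-2, 0), (-2, -1), (-2, -2)])

Answer: (0,0) (0,1) (-1,1) (-2,1) (-3,1) (-3,0) (-2,0) (-2,-1) (-2,-2)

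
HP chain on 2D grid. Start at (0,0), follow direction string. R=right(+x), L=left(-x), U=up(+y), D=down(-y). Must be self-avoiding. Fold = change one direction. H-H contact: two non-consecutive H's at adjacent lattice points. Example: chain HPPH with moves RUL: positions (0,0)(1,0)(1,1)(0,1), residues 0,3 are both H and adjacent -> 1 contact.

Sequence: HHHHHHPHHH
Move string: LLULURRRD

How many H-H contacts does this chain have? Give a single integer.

Answer: 1

Derivation:
Positions: [(0, 0), (-1, 0), (-2, 0), (-2, 1), (-3, 1), (-3, 2), (-2, 2), (-1, 2), (0, 2), (0, 1)]
H-H contact: residue 0 @(0,0) - residue 9 @(0, 1)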